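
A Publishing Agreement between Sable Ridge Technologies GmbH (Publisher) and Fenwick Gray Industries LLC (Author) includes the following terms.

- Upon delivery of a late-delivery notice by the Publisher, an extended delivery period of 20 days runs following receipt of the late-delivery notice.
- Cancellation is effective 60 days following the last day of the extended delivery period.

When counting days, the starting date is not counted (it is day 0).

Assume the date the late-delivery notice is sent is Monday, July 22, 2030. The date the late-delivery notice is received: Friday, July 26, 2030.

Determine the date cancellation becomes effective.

October 14, 2030

The last day of the extended delivery period: 20 calendar days after July 26, 2030 is August 15, 2030.
The date cancellation becomes effective: August 15, 2030 + 60 days = October 14, 2030.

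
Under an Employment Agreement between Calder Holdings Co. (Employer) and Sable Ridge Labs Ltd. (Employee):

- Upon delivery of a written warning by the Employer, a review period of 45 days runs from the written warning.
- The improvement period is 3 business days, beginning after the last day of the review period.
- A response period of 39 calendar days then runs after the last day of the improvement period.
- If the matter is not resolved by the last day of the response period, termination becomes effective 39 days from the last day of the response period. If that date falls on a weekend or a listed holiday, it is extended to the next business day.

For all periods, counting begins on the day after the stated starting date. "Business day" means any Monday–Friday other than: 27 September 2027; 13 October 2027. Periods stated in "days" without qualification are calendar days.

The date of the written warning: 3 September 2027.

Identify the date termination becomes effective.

7 January 2028

Adding 45 calendar days to 3 September 2027 gives 18 October 2027, which is the last day of the review period.
From Monday, 18 October 2027, 3 business days (Oct 19, Oct 20, Oct 21, skipping weekends) brings us to Thursday, 21 October 2027, which is the last day of the improvement period.
The last day of the response period: 39 calendar days after 21 October 2027 is 29 November 2027.
The date termination becomes effective: 29 November 2027 + 39 days = 7 January 2028. 7 January 2028 is a Friday and is not a listed holiday, so no roll-forward applies.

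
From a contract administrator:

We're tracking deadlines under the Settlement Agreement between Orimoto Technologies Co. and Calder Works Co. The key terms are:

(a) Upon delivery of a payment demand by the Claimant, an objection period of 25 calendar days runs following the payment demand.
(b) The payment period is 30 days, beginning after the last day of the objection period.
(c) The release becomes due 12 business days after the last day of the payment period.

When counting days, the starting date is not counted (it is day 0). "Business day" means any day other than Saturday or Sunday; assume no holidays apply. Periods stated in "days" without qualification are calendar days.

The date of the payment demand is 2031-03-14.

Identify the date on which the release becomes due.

Adding 25 calendar days to 2031-03-14 gives 2031-04-08, which is the last day of the objection period.
The last day of the payment period: 2031-04-08 + 30 days = 2031-05-08.
From Thursday, 2031-05-08, 12 business days (May 9, May 12, May 13, May 14, …, May 22, May 23, May 26, skipping weekends) brings us to Monday, 2031-05-26, which is the date on which the release becomes due.

2031-05-26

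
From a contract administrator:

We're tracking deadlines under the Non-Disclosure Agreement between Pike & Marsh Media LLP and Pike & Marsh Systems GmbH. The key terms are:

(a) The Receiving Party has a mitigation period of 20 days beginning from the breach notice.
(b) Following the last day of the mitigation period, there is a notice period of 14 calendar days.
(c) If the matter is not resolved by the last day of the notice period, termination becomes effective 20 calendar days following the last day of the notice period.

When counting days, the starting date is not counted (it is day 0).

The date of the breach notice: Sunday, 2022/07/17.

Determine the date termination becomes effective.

The last day of the mitigation period: 20 calendar days after 2022/07/17 is 2022/08/06.
The last day of the notice period: 14 calendar days after 2022/08/06 is 2022/08/20.
The date termination becomes effective: 2022/08/20 + 20 days = 2022/09/09.

2022/09/09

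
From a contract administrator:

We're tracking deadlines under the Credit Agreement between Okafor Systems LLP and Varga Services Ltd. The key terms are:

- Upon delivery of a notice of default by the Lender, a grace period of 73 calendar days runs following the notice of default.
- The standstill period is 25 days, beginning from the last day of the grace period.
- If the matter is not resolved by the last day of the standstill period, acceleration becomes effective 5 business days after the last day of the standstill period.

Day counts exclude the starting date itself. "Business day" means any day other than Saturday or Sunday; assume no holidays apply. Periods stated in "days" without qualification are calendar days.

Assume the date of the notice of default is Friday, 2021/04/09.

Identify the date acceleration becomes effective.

The last day of the grace period: 73 calendar days after 2021/04/09 is 2021/06/21.
The last day of the standstill period: 2021/06/21 + 25 days = 2021/07/16.
From Friday, 2021/07/16, 5 business days (Jul 19, Jul 20, Jul 21, Jul 22, Jul 23, skipping weekends) brings us to Friday, 2021/07/23, which is the date acceleration becomes effective.

2021/07/23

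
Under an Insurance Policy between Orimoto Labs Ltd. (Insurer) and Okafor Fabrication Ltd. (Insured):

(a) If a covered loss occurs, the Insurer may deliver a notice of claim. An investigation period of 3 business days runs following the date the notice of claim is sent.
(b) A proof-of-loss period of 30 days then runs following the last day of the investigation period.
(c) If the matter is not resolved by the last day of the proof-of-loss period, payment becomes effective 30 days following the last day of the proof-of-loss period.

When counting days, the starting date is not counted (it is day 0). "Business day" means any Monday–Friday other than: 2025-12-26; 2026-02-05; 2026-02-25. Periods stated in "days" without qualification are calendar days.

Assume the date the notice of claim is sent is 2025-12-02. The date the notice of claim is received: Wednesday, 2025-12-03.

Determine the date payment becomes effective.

2026-02-03

From Tuesday, 2025-12-02, 3 business days (Dec 3, Dec 4, Dec 5, skipping weekends) brings us to Friday, 2025-12-05, which is the last day of the investigation period.
The last day of the proof-of-loss period: 2025-12-05 + 30 days = 2026-01-04.
Adding 30 calendar days to 2026-01-04 gives 2026-02-03, which is the date payment becomes effective.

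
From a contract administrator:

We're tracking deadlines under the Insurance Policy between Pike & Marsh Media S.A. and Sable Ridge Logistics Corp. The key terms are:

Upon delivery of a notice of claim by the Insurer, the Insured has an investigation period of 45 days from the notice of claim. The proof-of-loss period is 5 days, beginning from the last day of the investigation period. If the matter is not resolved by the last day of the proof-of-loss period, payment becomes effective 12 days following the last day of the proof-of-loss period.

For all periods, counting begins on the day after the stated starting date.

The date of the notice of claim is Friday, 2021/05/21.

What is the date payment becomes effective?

2021/07/22

The last day of the investigation period: 2021/05/21 + 45 days = 2021/07/05.
The last day of the proof-of-loss period: 2021/07/05 + 5 days = 2021/07/10.
The date payment becomes effective: 2021/07/10 + 12 days = 2021/07/22.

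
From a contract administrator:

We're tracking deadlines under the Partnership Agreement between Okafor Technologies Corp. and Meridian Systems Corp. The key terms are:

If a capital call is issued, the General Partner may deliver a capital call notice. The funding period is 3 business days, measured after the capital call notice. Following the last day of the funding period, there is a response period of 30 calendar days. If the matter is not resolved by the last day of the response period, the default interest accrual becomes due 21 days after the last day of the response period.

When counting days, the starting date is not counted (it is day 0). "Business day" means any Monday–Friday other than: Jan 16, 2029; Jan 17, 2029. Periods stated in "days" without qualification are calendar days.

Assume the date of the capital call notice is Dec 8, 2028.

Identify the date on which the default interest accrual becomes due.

Feb 2, 2029

From Friday, Dec 8, 2028, 3 business days (Dec 11, Dec 12, Dec 13, skipping weekends) brings us to Wednesday, Dec 13, 2028, which is the last day of the funding period.
The last day of the response period: Dec 13, 2028 + 30 days = Jan 12, 2029.
Adding 21 calendar days to Jan 12, 2029 gives Feb 2, 2029, which is the date on which the default interest accrual becomes due.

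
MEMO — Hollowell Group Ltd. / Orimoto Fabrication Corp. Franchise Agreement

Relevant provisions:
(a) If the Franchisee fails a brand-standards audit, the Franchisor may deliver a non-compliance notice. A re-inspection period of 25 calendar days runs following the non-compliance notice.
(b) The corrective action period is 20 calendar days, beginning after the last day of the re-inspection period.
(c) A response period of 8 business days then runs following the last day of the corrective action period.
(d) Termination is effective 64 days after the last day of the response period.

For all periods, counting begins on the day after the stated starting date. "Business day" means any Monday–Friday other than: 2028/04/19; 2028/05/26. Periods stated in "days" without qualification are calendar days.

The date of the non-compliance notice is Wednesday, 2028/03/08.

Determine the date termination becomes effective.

The last day of the re-inspection period: 25 calendar days after 2028/03/08 is 2028/04/02.
Adding 20 calendar days to 2028/04/02 gives 2028/04/22, which is the last day of the corrective action period.
From Saturday, 2028/04/22, 8 business days (Apr 24, Apr 25, Apr 26, Apr 27, Apr 28, May 1, May 2, May 3, skipping weekends) brings us to Wednesday, 2028/05/03, which is the last day of the response period.
Adding 64 calendar days to 2028/05/03 gives 2028/07/06, which is the date termination becomes effective.

2028/07/06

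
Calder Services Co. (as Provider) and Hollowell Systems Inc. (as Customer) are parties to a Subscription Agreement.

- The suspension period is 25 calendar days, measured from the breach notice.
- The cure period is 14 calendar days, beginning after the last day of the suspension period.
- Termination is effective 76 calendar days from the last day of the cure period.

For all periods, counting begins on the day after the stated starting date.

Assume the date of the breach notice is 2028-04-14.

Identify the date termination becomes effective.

2028-08-07

Adding 25 calendar days to 2028-04-14 gives 2028-05-09, which is the last day of the suspension period.
Adding 14 calendar days to 2028-05-09 gives 2028-05-23, which is the last day of the cure period.
Adding 76 calendar days to 2028-05-23 gives 2028-08-07, which is the date termination becomes effective.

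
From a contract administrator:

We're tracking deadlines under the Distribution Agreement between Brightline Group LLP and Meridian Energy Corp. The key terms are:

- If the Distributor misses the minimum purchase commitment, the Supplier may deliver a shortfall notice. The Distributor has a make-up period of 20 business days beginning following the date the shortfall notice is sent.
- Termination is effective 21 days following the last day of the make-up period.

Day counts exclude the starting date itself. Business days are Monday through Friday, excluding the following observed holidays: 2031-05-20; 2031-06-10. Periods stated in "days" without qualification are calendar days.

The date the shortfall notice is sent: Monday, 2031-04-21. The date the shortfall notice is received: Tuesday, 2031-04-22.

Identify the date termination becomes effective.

2031-06-09

From Monday, 2031-04-21, 20 business days (Apr 22, Apr 23, Apr 24, Apr 25, …, May 15, May 16, May 19, skipping weekends) brings us to Monday, 2031-05-19, which is the last day of the make-up period.
Adding 21 calendar days to 2031-05-19 gives 2031-06-09, which is the date termination becomes effective.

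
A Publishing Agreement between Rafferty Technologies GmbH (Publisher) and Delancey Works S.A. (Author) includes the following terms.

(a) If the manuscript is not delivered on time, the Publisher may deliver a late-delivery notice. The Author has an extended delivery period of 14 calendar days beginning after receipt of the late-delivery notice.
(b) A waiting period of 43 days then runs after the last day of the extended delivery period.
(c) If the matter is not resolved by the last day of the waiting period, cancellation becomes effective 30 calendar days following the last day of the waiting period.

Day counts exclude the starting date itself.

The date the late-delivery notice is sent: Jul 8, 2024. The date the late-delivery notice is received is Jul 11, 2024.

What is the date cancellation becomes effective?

Adding 14 calendar days to Jul 11, 2024 gives Jul 25, 2024, which is the last day of the extended delivery period.
The last day of the waiting period: 43 calendar days after Jul 25, 2024 is Sep 6, 2024.
The date cancellation becomes effective: 30 calendar days after Sep 6, 2024 is Oct 6, 2024.

Oct 6, 2024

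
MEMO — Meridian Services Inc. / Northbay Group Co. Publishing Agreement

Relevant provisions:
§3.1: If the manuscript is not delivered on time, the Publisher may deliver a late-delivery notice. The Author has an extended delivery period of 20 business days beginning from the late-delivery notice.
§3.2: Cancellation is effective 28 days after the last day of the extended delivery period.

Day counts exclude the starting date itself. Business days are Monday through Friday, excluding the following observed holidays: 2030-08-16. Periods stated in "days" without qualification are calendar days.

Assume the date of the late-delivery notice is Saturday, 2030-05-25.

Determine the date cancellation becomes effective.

2030-07-19

The last day of the extended delivery period: counting 20 business days from Saturday, 2030-05-25 (May 27, May 28, May 29, May 30, …, Jun 19, Jun 20, Jun 21, skipping weekends) reaches Friday, 2030-06-21.
The date cancellation becomes effective: 2030-06-21 + 28 days = 2030-07-19.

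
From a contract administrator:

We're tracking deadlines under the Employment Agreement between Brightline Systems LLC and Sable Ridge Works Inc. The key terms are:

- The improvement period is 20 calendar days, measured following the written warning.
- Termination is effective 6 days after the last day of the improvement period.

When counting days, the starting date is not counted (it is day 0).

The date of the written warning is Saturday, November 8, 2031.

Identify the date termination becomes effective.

December 4, 2031

The last day of the improvement period: 20 calendar days after November 8, 2031 is November 28, 2031.
The date termination becomes effective: November 28, 2031 + 6 days = December 4, 2031.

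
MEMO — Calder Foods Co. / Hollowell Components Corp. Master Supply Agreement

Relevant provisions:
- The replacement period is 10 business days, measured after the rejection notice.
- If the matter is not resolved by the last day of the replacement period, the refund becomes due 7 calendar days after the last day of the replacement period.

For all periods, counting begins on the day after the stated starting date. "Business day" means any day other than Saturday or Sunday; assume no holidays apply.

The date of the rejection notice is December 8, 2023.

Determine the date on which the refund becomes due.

The last day of the replacement period: counting 10 business days from Friday, December 8, 2023 (Dec 11, Dec 12, Dec 13, Dec 14, Dec 15, Dec 18, Dec 19, Dec 20, Dec 21, Dec 22, skipping weekends) reaches Friday, December 22, 2023.
The date on which the refund becomes due: 7 calendar days after December 22, 2023 is December 29, 2023.

December 29, 2023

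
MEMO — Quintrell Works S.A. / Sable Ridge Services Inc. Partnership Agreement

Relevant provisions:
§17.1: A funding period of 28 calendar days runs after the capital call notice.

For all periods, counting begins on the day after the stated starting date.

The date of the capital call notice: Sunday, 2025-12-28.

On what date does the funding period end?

The last day of the funding period: 28 calendar days after 2025-12-28 is 2026-01-25.

2026-01-25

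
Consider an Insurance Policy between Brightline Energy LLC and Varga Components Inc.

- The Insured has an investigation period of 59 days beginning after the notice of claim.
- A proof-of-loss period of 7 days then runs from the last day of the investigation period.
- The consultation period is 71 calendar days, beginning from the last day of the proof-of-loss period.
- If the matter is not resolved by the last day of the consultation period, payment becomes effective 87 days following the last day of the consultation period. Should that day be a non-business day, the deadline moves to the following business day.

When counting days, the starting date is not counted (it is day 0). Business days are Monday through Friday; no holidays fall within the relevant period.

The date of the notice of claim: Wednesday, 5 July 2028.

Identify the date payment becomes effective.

The last day of the investigation period: 59 calendar days after 5 July 2028 is 2 September 2028.
The last day of the proof-of-loss period: 2 September 2028 + 7 days = 9 September 2028.
Adding 71 calendar days to 9 September 2028 gives 19 November 2028, which is the last day of the consultation period.
The date payment becomes effective: 19 November 2028 + 87 days = 14 February 2029. 14 February 2029 is a Wednesday, so no roll-forward applies.

14 February 2029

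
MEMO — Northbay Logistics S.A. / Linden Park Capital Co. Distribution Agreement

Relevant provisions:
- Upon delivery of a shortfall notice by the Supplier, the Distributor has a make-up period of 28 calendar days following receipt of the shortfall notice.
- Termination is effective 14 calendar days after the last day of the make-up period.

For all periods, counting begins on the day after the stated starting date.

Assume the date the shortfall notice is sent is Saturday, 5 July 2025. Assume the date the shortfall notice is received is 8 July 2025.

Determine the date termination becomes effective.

19 August 2025

The last day of the make-up period: 28 calendar days after 8 July 2025 is 5 August 2025.
The date termination becomes effective: 5 August 2025 + 14 days = 19 August 2025.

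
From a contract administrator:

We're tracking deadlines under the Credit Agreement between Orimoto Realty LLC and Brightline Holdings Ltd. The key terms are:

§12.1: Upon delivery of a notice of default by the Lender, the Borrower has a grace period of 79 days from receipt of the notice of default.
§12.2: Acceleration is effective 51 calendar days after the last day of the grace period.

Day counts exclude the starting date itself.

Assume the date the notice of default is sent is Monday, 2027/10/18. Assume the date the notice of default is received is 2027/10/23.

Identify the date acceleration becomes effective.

The last day of the grace period: 2027/10/23 + 79 days = 2028/01/10.
Adding 51 calendar days to 2028/01/10 gives 2028/03/01, which is the date acceleration becomes effective.

2028/03/01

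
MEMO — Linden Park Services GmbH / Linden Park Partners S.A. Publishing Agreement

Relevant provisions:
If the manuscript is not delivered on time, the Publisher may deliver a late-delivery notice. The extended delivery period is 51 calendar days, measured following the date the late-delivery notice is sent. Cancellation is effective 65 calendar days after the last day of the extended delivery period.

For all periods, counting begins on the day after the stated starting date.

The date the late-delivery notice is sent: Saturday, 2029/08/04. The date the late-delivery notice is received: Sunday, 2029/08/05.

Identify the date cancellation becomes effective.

2029/11/28

The last day of the extended delivery period: 2029/08/04 + 51 days = 2029/09/24.
Adding 65 calendar days to 2029/09/24 gives 2029/11/28, which is the date cancellation becomes effective.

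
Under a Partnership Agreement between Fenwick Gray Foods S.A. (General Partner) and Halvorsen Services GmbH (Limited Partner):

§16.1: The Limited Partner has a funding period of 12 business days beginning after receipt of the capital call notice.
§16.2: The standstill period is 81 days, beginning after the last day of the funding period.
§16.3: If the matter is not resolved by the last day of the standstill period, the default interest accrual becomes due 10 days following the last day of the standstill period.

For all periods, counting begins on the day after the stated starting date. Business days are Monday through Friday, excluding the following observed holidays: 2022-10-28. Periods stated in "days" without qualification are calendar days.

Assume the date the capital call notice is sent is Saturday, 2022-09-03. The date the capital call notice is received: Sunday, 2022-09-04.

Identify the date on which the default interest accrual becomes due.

2022-12-20

The last day of the funding period: 12 business days after Sunday, 2022-09-04, skipping weekends — Sep 5, Sep 6, Sep 7, Sep 8, …, Sep 16, Sep 19, Sep 20 — lands on Tuesday, 2022-09-20.
Adding 81 calendar days to 2022-09-20 gives 2022-12-10, which is the last day of the standstill period.
The date on which the default interest accrual becomes due: 2022-12-10 + 10 days = 2022-12-20.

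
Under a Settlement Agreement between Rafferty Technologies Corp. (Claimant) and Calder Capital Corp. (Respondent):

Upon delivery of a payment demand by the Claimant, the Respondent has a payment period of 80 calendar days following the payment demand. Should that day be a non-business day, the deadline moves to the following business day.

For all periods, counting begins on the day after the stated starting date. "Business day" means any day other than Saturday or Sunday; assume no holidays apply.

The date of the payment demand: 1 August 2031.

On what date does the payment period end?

Adding 80 calendar days to 1 August 2031 gives 20 October 2031, which is the last day of the payment period. 20 October 2031 is a Monday, so no roll-forward applies.

20 October 2031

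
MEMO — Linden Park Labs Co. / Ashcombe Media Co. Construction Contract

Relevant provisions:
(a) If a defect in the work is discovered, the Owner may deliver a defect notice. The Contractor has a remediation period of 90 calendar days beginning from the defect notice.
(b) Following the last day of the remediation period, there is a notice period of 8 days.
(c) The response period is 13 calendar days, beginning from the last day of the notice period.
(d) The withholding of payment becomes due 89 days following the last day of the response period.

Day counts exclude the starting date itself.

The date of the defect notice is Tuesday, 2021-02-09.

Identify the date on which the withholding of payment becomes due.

The last day of the remediation period: 2021-02-09 + 90 days = 2021-05-10.
Adding 8 calendar days to 2021-05-10 gives 2021-05-18, which is the last day of the notice period.
Adding 13 calendar days to 2021-05-18 gives 2021-05-31, which is the last day of the response period.
The date on which the withholding of payment becomes due: 2021-05-31 + 89 days = 2021-08-28.

2021-08-28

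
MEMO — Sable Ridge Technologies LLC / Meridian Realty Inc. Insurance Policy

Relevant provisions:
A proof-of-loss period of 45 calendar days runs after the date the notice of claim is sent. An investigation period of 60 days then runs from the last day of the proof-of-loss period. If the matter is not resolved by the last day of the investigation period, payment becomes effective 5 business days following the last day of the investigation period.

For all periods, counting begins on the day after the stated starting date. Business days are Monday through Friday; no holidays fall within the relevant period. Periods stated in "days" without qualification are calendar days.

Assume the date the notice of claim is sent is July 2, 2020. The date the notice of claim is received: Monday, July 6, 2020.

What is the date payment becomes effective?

The last day of the proof-of-loss period: July 2, 2020 + 45 days = August 16, 2020.
The last day of the investigation period: 60 calendar days after August 16, 2020 is October 15, 2020.
The date payment becomes effective: counting 5 business days from Thursday, October 15, 2020 (Oct 16, Oct 19, Oct 20, Oct 21, Oct 22, skipping weekends) reaches Thursday, October 22, 2020.

October 22, 2020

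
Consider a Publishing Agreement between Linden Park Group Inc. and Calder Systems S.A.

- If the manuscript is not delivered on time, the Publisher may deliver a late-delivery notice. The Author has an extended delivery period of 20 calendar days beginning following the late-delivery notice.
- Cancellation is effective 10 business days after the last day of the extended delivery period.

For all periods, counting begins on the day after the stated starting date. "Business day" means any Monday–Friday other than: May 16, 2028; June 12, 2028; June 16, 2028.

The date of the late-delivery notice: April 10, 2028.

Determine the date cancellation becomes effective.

May 12, 2028

Adding 20 calendar days to April 10, 2028 gives April 30, 2028, which is the last day of the extended delivery period.
The date cancellation becomes effective: 10 business days after Sunday, April 30, 2028, skipping weekends — May 1, May 2, May 3, May 4, May 5, May 8, May 9, May 10, May 11, May 12 — lands on Friday, May 12, 2028.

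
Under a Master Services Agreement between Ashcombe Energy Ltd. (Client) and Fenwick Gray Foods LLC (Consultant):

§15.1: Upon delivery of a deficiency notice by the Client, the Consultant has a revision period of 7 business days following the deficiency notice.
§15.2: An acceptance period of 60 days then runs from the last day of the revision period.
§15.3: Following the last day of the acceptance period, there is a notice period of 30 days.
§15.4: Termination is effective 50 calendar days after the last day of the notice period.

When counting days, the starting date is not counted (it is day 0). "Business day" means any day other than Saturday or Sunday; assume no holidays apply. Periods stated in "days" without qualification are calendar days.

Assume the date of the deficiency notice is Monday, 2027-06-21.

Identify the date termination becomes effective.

2027-11-17

From Monday, 2027-06-21, 7 business days (Jun 22, Jun 23, Jun 24, Jun 25, Jun 28, Jun 29, Jun 30, skipping weekends) brings us to Wednesday, 2027-06-30, which is the last day of the revision period.
Adding 60 calendar days to 2027-06-30 gives 2027-08-29, which is the last day of the acceptance period.
Adding 30 calendar days to 2027-08-29 gives 2027-09-28, which is the last day of the notice period.
Adding 50 calendar days to 2027-09-28 gives 2027-11-17, which is the date termination becomes effective.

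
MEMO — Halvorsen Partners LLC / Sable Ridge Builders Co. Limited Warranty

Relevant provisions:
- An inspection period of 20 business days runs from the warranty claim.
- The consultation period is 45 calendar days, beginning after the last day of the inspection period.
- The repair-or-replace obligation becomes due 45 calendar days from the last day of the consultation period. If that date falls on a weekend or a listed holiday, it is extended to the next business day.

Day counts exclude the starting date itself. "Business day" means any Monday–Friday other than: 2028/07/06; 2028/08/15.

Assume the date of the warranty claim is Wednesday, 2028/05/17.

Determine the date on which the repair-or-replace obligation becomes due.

2028/09/12

From Wednesday, 2028/05/17, 20 business days (May 18, May 19, May 22, May 23, …, Jun 12, Jun 13, Jun 14, skipping weekends) brings us to Wednesday, 2028/06/14, which is the last day of the inspection period.
The last day of the consultation period: 45 calendar days after 2028/06/14 is 2028/07/29.
The date on which the repair-or-replace obligation becomes due: 2028/07/29 + 45 days = 2028/09/12. 2028/09/12 is a Tuesday and is not a listed holiday, so no roll-forward applies.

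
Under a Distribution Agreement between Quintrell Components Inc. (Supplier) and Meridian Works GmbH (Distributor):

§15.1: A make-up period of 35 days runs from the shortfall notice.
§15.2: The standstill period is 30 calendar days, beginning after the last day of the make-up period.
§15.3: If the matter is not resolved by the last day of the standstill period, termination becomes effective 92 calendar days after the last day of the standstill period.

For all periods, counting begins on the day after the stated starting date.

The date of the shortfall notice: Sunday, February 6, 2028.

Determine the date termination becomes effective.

July 12, 2028

The last day of the make-up period: 35 calendar days after February 6, 2028 is March 12, 2028.
The last day of the standstill period: March 12, 2028 + 30 days = April 11, 2028.
Adding 92 calendar days to April 11, 2028 gives July 12, 2028, which is the date termination becomes effective.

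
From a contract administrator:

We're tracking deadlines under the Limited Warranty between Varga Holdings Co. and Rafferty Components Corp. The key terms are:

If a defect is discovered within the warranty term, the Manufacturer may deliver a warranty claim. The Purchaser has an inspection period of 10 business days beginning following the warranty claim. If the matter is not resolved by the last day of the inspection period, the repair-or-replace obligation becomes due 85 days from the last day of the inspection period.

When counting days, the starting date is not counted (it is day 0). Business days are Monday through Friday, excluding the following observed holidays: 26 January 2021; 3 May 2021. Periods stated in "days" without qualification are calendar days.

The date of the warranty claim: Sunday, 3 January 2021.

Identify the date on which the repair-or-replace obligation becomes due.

10 April 2021

The last day of the inspection period: counting 10 business days from Sunday, 3 January 2021 (Jan 4, Jan 5, Jan 6, Jan 7, Jan 8, Jan 11, Jan 12, Jan 13, Jan 14, Jan 15, skipping weekends) reaches Friday, 15 January 2021.
Adding 85 calendar days to 15 January 2021 gives 10 April 2021, which is the date on which the repair-or-replace obligation becomes due.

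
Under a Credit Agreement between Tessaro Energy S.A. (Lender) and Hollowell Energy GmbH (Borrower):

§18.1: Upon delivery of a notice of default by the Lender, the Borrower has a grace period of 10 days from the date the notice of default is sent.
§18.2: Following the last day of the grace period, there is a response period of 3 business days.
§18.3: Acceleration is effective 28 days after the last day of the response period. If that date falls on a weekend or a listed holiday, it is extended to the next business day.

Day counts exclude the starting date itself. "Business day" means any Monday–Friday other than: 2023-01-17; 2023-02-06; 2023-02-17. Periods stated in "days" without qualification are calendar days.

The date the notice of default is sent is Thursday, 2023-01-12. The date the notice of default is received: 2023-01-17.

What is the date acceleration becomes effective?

Adding 10 calendar days to 2023-01-12 gives 2023-01-22, which is the last day of the grace period.
The last day of the response period: 3 business days after Sunday, 2023-01-22, skipping weekends — Jan 23, Jan 24, Jan 25 — lands on Wednesday, 2023-01-25.
Adding 28 calendar days to 2023-01-25 gives 2023-02-22, which is the date acceleration becomes effective. 2023-02-22 is a Wednesday and is not a listed holiday, so no roll-forward applies.

2023-02-22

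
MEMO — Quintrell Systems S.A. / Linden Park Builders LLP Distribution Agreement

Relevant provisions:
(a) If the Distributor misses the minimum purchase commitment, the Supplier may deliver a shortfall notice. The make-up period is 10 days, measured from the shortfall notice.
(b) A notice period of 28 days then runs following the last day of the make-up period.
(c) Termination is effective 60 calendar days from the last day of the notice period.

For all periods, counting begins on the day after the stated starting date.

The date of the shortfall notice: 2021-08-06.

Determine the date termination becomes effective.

The last day of the make-up period: 2021-08-06 + 10 days = 2021-08-16.
The last day of the notice period: 2021-08-16 + 28 days = 2021-09-13.
The date termination becomes effective: 2021-09-13 + 60 days = 2021-11-12.

2021-11-12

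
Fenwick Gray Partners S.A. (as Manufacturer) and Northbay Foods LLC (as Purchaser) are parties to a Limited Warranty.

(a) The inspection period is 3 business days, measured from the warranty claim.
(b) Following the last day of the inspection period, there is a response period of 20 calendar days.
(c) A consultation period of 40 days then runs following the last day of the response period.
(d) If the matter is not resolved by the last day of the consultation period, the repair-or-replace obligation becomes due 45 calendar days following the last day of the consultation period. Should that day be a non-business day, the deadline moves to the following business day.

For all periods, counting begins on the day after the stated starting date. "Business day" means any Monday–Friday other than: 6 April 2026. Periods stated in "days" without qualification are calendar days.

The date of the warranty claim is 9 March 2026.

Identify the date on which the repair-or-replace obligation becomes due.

25 June 2026

From Monday, 9 March 2026, 3 business days (Mar 10, Mar 11, Mar 12, skipping weekends) brings us to Thursday, 12 March 2026, which is the last day of the inspection period.
The last day of the response period: 20 calendar days after 12 March 2026 is 1 April 2026.
The last day of the consultation period: 1 April 2026 + 40 days = 11 May 2026.
Adding 45 calendar days to 11 May 2026 gives 25 June 2026, which is the date on which the repair-or-replace obligation becomes due. 25 June 2026 is a Thursday and is not a listed holiday, so no roll-forward applies.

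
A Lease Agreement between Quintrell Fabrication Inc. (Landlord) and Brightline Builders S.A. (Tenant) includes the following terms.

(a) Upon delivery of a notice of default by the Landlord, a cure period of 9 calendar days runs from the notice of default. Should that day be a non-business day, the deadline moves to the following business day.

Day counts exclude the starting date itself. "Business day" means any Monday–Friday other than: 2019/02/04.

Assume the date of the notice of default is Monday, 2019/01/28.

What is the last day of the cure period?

The last day of the cure period: 9 calendar days after 2019/01/28 is 2019/02/06. 2019/02/06 is a Wednesday and is not a listed holiday, so no roll-forward applies.

2019/02/06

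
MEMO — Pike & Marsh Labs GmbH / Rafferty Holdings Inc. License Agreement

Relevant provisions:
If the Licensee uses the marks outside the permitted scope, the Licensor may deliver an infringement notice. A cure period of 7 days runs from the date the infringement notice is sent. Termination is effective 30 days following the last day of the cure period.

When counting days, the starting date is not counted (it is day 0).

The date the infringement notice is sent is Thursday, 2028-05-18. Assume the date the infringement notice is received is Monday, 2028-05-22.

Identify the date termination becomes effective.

Adding 7 calendar days to 2028-05-18 gives 2028-05-25, which is the last day of the cure period.
Adding 30 calendar days to 2028-05-25 gives 2028-06-24, which is the date termination becomes effective.

2028-06-24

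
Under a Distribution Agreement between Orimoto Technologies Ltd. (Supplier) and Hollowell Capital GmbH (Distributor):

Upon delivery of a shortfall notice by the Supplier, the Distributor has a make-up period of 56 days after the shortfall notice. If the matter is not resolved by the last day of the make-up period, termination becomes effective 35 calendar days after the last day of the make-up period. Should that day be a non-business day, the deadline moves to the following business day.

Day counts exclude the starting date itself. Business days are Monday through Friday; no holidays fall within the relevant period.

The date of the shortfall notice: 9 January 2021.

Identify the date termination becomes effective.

12 April 2021

Adding 56 calendar days to 9 January 2021 gives 6 March 2021, which is the last day of the make-up period.
Adding 35 calendar days to 6 March 2021 gives 10 April 2021, which is the date termination becomes effective. That falls on a Saturday, so it rolls to the next business day, Monday, 12 April 2021.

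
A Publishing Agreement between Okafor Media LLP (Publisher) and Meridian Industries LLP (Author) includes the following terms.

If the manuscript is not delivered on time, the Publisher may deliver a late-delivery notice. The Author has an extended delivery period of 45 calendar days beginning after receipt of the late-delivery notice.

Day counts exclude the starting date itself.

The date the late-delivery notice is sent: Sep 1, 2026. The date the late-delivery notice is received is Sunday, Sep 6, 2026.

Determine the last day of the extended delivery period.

The last day of the extended delivery period: 45 calendar days after Sep 6, 2026 is Oct 21, 2026.

Oct 21, 2026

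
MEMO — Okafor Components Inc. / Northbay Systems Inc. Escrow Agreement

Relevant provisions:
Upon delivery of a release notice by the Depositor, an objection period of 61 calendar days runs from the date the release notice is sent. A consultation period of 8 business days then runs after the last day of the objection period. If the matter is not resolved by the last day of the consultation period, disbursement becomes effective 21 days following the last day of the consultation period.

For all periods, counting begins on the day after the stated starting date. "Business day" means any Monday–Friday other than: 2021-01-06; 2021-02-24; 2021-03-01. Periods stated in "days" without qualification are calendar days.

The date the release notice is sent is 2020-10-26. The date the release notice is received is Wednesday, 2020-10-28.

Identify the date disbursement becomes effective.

2021-01-28

The last day of the objection period: 61 calendar days after 2020-10-26 is 2020-12-26.
The last day of the consultation period: 8 business days after Saturday, 2020-12-26, skipping weekends and the listed holiday on Jan 6 — Dec 28, Dec 29, Dec 30, Dec 31, Jan 1, Jan 4, Jan 5, Jan 7 — lands on Thursday, 2021-01-07.
Adding 21 calendar days to 2021-01-07 gives 2021-01-28, which is the date disbursement becomes effective.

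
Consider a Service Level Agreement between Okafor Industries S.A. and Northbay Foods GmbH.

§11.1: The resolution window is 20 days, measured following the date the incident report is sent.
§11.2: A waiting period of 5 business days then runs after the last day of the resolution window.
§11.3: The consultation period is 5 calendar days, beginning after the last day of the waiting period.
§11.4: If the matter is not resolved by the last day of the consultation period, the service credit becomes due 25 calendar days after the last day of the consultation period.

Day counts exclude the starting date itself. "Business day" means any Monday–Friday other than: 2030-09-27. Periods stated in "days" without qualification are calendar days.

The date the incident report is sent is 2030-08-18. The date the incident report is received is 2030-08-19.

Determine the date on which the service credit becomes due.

2030-10-13

The last day of the resolution window: 2030-08-18 + 20 days = 2030-09-07.
The last day of the waiting period: counting 5 business days from Saturday, 2030-09-07 (Sep 9, Sep 10, Sep 11, Sep 12, Sep 13, skipping weekends) reaches Friday, 2030-09-13.
The last day of the consultation period: 2030-09-13 + 5 days = 2030-09-18.
The date on which the service credit becomes due: 2030-09-18 + 25 days = 2030-10-13.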